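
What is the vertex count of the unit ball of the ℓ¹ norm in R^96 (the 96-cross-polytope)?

An n-cross-polytope has 2n vertices; here n = 96, giving 192.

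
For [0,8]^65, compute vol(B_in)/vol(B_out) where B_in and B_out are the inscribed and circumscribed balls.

Volume scales as r^n, and r_in/r_out = 1/√65, giving (1/√65)^65 ≈ 1.20314e-59.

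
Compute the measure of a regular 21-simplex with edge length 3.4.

V = (3.4^21 / 21!) · √((21+1) / 2^21) ≈ 9.18565e-12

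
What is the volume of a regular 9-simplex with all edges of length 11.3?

V = (11.3^9 / 9!) · √((9+1) / 2^9) ≈ 1156.93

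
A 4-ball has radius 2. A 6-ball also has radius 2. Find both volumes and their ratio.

V_4(2) ≈ 78.9568. V_6(2) ≈ 330.734. Ratio V_4/V_6 ≈ 0.2387.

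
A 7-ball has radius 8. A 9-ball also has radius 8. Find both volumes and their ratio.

V_7(8.0) ≈ 9.90855e+06. V_9(8.0) ≈ 4.42718e+08. Ratio V_7/V_9 ≈ 0.02238.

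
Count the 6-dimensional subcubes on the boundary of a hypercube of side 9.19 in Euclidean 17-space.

An n-cube has C(n,k)·2^(n-k) k-faces. Here C(17,6)·2^11 = 12376·2048 = 25346048.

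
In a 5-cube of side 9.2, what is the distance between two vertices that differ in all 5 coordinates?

||(9.2,9.2,...,9.2)|| = √(5)·9.2 ≈ 20.5718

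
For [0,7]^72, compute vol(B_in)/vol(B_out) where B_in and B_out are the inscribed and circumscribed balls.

Volume scales as r^n, and r_in/r_out = 1/√72, giving (1/√72)^72 ≈ 1.36782e-67.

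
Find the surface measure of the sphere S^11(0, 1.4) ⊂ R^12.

The surface area of an n-ball is 2π^(n/2) r^(n-1) / Γ(n/2). For n=12, r=1.4: 648.868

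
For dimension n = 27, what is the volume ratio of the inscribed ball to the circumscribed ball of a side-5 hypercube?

V_in/V_out = n^(-n/2) = 27^(-27/2) ≈ 4.74886e-20.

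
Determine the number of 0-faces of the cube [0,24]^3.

An n-cube has C(n,k)·2^(n-k) k-faces. Here C(3,0)·2^3 = 1·8 = 8.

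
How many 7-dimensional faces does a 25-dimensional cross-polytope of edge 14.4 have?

Number of 7-faces = 2^(7+1) · C(25,7+1) = 256 · 1081575 = 276883200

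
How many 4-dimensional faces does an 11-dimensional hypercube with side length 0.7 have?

Number of 4-faces = C(11,4) · 2^(11-4) = 330 · 128 = 42240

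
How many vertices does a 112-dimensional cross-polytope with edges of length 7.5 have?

The 112-dimensional cross-polytope has 2n = 2·112 = 224 vertices.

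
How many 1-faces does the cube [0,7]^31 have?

The 31-cube has n·2^(n-1) = 31·2^30 = 31·1073741824 = 33285996544 edges.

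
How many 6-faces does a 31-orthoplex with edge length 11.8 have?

f_6(31-orthoplex) = 2^7 · (31 choose 7) = 336585600.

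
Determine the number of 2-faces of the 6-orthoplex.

An n-cross-polytope has 2^(k+1)·C(n,k+1) k-faces. Here 2^3·C(6,3) = 8·20 = 160.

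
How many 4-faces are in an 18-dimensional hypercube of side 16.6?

An n-cube has C(n,k)·2^(n-k) k-faces. Here C(18,4)·2^14 = 3060·16384 = 50135040.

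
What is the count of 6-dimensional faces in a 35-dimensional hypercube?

Choose 6 of 35 axes to span the face (C(35,6) = 1623160 ways), then fix each of the remaining 29 coordinates at one of its two extreme values (2^29 = 536870912 ways): 1623160·536870912 = 871427389521920.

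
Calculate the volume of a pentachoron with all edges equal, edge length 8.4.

V_4 = √(5) · 8.4^4 / (4! · 2^(4/2)) ≈ 115.966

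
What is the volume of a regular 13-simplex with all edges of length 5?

V_13 = √(14) · 5^13 / (13! · 2^(13/2)) ≈ 0.00810399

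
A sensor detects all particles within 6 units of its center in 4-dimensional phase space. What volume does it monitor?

Volume = π^{4/2}·(6)^4/Γ(3) = 648·π^2 ≈ 6395.5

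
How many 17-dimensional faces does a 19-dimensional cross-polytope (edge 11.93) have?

Each 17-face is the convex hull of 18 vertices, one chosen as ±e_i from each of 18 distinct axes: 2^18·C(19,18) = 4980736.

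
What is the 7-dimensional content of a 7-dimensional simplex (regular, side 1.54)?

V_7 = √(8) · 1.54^7 / (7! · 2^(7/2)) ≈ 0.00101895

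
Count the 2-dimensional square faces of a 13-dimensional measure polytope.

Choose 2 of 13 axes to span the face (C(13,2) = 78 ways), then fix each of the remaining 11 coordinates at one of its two extreme values (2^11 = 2048 ways): 78·2048 = 159744.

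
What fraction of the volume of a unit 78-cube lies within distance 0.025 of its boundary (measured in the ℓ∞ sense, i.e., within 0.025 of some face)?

1 - (1 - 2·0.025)^78 = 1 - 0.95^78 ≈ 0.9817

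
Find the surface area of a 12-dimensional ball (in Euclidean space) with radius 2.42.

The surface area of an n-ball is 2π^(n/2) r^(n-1) / Γ(n/2). For n=12, r=2.42: 267127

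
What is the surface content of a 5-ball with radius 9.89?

|∂B_5(9.89)| ≈ 251799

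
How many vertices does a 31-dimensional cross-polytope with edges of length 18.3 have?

The vertices are ±e_1, ..., ±e_31, so there are 2·31 = 62.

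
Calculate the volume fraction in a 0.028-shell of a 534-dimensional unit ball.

V(inner)/V(outer) = ((1-0.028)/1)^534 ≈ 2.593e-07, so the shell fraction is 0.9999997407.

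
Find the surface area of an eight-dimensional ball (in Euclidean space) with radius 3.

The surface area of an n-ball is 2π^(n/2) r^(n-1) / Γ(n/2). For n=8, r=3: 729·π^4 ≈ 71011.2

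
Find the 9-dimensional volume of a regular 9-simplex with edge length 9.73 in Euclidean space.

Volume = 9.73^9 · √(10/2^9) / 9! ≈ 301.035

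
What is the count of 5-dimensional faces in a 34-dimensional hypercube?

Number of 5-faces = C(34,5) · 2^(34-5) = 278256 · 536870912 = 149387552489472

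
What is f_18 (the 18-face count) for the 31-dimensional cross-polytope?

Number of 18-faces = 2^(18+1) · C(31,18+1) = 524288 · 141120525 = 73987797811200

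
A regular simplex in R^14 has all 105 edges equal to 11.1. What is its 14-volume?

Volume = 11.1^14 · √(15/2^14) / 14! ≈ 149.606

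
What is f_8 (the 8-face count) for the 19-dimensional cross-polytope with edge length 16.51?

An n-cross-polytope has 2^(k+1)·C(n,k+1) k-faces. Here 2^9·C(19,9) = 512·92378 = 47297536.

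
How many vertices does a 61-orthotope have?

The 61-cube has 2^61 = 2305843009213693952 vertices.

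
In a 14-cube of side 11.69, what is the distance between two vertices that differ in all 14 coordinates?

d = √(11.69² + 11.69² + ... + 11.69²) [14 terms] = √(14·11.69²) = 11.69√14 ≈ 43.74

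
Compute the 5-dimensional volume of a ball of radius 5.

Volume = π^{5/2}·(5)^5/Γ(7/2) = 5000·π^2/3 ≈ 16449.3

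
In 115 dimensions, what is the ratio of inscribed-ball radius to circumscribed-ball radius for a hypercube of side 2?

r_in / r_out = (2/2) / (2√115/2) = 1/√115 ≈ 0.0932505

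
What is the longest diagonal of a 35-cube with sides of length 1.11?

Diagonal = √35 · 1.11 ≈ 6.56685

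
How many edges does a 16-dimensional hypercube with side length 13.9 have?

Each of the 2^16 = 65536 vertices has degree 16; total edges = 16·2^16/2 = 524288.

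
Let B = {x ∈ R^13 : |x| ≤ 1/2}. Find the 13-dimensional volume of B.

V = π^6/8648640 ≈ 0.000111161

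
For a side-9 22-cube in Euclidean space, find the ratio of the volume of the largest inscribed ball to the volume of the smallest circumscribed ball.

The radii are 9/2 and 9√22/2, so the volume ratio is (1/√22)^22 = 22^{-22/2} ≈ 1.7114e-15.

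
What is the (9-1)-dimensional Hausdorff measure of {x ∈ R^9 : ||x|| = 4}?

S = n·V_n(r)/r = 9·V_9(4)/4 (volume-to-surface relation), giving 2097152·π^4/105 ≈ 1.94554e+06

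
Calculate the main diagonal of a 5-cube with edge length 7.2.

The space diagonal of an n-cube of side s is s√n. Here 7.2·√5 ≈ 16.0997.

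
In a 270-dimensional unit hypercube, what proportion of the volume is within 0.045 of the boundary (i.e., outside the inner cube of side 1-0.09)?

The inner cube has side 1-2·0.045 = 0.91 and volume (0.91)^270 ≈ 8.733e-12, so the shell holds 1 - 8.733e-12 of the volume.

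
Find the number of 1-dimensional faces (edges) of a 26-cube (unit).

Each of the 2^26 = 67108864 vertices has degree 26; total edges = 26·2^26/2 = 872415232.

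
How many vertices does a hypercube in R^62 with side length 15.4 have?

The 62-cube has 2^62 = 4611686018427387904 vertices.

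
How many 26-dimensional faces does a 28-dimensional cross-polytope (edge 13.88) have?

f_26(28-orthoplex) = 2^27 · (28 choose 27) = 3758096384.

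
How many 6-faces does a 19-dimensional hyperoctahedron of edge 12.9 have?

Each 6-face is the convex hull of 7 vertices, one chosen as ±e_i from each of 7 distinct axes: 2^7·C(19,7) = 6449664.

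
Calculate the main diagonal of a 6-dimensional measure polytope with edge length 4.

||(4,4,...,4)|| = √(6)·4 ≈ 9.79796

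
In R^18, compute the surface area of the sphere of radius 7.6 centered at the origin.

|∂B_18(7.6)| ≈ 1.39216e+15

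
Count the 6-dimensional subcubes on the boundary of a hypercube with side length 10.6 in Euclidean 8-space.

f_6(8-cube) = (8 choose 6) · 2^2 = 112.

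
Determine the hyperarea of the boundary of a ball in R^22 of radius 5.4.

S = n·V_n(r)/r = 22·V_22(5.4)/5.4 (volume-to-surface relation), giving 3.8921e+14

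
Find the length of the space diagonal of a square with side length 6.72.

d = √(6.72² + 6.72² + ... + 6.72²) [2 terms] = √(2·6.72²) = 6.72√2 ≈ 9.50352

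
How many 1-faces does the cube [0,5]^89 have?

The 89-cube has n·2^(n-1) = 89·2^88 = 89·309485009821345068724781056 = 27544165874099711116505513984 edges.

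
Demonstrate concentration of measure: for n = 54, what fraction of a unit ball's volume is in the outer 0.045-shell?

1 - (1-0.045)^54 ≈ 0.916789 ≈ 91.68%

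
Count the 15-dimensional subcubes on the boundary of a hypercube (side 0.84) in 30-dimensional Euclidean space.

Number of 15-faces = C(30,15) · 2^(30-15) = 155117520 · 32768 = 5082890895360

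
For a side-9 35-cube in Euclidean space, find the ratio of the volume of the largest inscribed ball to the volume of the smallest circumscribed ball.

The radii are 9/2 and 9√35/2, so the volume ratio is (1/√35)^35 = 35^{-35/2} ≈ 9.52378e-28.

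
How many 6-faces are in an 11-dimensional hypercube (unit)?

f_6(11-cube) = (11 choose 6) · 2^5 = 14784.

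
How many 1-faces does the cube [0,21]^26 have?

The 26-cube has n·2^(n-1) = 26·2^25 = 26·33554432 = 872415232 edges.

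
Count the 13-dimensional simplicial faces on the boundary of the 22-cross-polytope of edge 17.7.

Number of 13-faces = 2^(13+1) · C(22,13+1) = 16384 · 319770 = 5239111680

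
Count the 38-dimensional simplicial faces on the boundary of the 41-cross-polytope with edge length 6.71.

Number of 38-faces = 2^(38+1) · C(41,38+1) = 549755813888 · 820 = 450799767388160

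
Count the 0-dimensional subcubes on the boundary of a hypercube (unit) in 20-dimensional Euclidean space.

f_0(20-cube) = (20 choose 0) · 2^20 = 1048576.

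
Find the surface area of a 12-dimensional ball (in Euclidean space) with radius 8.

S_12(8) = 2·π^(12/2)·(8)^11 / Γ(12/2) = 2147483648·π^6/15 ≈ 1.37638e+11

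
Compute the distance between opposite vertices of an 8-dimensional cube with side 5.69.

d = √(5.69² + 5.69² + ... + 5.69²) [8 terms] = √(8·5.69²) = 5.69√8 ≈ 16.0938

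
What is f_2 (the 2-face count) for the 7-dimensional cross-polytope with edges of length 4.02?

An n-cross-polytope has 2^(k+1)·C(n,k+1) k-faces. Here 2^3·C(7,3) = 8·35 = 280.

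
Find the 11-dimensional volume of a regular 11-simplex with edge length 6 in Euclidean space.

Volume = 6^11 · √(12/2^11) / 11! ≈ 0.695719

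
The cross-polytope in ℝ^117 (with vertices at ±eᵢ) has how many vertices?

The vertices are ±e_1, ..., ±e_117, so there are 2·117 = 234.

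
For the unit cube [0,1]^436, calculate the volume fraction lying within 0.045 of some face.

1 - (1 - 2·0.045)^436 = 1 - 0.91^436 ≈ 1 - 1.387e-18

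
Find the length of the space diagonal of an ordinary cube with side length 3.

The space diagonal of an n-cube of side s is s√n. Here 3·√3 ≈ 5.19615.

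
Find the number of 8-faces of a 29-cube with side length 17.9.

Choose 8 of 29 axes to span the face (C(29,8) = 4292145 ways), then fix each of the remaining 21 coordinates at one of its two extreme values (2^21 = 2097152 ways): 4292145·2097152 = 9001280471040.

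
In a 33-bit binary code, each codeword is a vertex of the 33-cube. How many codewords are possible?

The 33-cube has 2^33 = 8589934592 vertices.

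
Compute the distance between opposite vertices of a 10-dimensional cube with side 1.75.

||(1.75,1.75,...,1.75)|| = √(10)·1.75 ≈ 5.53399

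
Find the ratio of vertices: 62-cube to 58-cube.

The 62-cube has 2^62 = 4611686018427387904 vertices. The 58-cube has 2^58 = 288230376151711744 vertices. Ratio: 4611686018427387904/288230376151711744 = 16.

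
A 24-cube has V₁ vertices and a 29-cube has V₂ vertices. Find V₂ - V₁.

V₁ = 2^24 = 16777216. V₂ = 2^29 = 536870912. V₂ - V₁ = 520093696.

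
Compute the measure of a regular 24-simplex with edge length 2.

V = (2^24 / 24!) · √((24+1) / 2^24) ≈ 3.30084e-20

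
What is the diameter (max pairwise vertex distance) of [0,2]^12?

d = √(2² + 2² + ... + 2²) [12 terms] = √(12·2²) = 2√12 ≈ 6.9282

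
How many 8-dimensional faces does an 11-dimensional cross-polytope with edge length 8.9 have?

An n-cross-polytope has 2^(k+1)·C(n,k+1) k-faces. Here 2^9·C(11,9) = 512·55 = 28160.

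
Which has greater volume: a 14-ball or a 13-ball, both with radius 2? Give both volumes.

V_14(2) ≈ 9818.35. V_13(2) ≈ 7459.87. The 14-ball is larger.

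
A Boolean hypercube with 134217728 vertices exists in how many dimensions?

The n-cube has 2^n vertices, and 134217728 = 2^27, so n = 27.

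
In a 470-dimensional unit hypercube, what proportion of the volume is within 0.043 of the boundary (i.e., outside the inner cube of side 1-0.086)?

Shell fraction = 1 - (1-0.086)^470 ≈ 1 - 4.413e-19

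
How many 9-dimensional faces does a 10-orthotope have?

Number of 9-faces = C(10,9) · 2^(10-9) = 10 · 2 = 20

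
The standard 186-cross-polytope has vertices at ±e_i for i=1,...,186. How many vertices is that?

The 186-dimensional cross-polytope has 2n = 2·186 = 372 vertices.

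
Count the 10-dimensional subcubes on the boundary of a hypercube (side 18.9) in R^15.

An n-cube has C(n,k)·2^(n-k) k-faces. Here C(15,10)·2^5 = 3003·32 = 96096.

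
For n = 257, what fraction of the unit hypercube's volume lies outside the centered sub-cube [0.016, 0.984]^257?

Shell fraction = 1 - (1-0.032)^257 ≈ 0.999766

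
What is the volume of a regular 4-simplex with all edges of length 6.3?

For a regular n-simplex with edge a, V = (a^n / n!)·√((n+1)/2^n). With a=6.3, n=4: V ≈ 36.6924.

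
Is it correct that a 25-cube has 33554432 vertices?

True. The 25-cube has 2^25 = 33554432 vertices.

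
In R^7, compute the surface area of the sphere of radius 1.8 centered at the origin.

S = n·V_n(r)/r = 7·V_7(1.8)/1.8 (volume-to-surface relation), giving 1124.9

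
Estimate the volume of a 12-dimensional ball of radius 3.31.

V_12(3.31) = π^(12/2) · (3.31)^12 / Γ(12/2 + 1) ≈ 2.30942e+06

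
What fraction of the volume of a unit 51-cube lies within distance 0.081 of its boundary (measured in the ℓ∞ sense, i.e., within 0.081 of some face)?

Shell fraction = 1 - (1-0.162)^51 ≈ 0.999878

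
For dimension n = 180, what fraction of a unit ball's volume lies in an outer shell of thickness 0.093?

1 - (1-0.093)^180 ≈ 0.9999999766 ≈ 99.999998%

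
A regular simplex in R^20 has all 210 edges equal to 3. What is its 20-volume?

For a regular n-simplex with edge a, V = (a^n / n!)·√((n+1)/2^n). With a=3, n=20: V ≈ 6.41372e-12.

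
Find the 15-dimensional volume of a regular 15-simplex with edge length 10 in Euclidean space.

V_15 = √(16) · 10^15 / (15! · 2^(15/2)) ≈ 16.898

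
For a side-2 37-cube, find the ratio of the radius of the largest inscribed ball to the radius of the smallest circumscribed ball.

Ratio = (s/2)/(s√37/2) = 37^(-1/2) ≈ 0.164399.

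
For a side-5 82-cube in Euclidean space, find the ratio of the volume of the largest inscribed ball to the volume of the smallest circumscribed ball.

V_in / V_out = (r_in/r_out)^82 = (1/√82)^82 = 82^(-82/2) ≈ 3.4169e-79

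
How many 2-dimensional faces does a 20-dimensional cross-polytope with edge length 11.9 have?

f_2(20-orthoplex) = 2^3 · (20 choose 3) = 9120.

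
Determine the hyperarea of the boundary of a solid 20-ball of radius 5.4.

The surface area of an n-ball is 2π^(n/2) r^(n-1) / Γ(n/2). For n=20, r=5.4: 4.24861e+13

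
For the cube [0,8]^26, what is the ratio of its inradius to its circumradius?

Ratio = (s/2)/(s√26/2) = 26^(-1/2) ≈ 0.196116.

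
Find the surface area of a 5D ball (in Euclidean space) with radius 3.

The surface area of an n-ball is 2π^(n/2) r^(n-1) / Γ(n/2). For n=5, r=3: 216·π^2 ≈ 2131.83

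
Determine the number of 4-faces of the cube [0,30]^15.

f_4(15-cube) = (15 choose 4) · 2^11 = 2795520.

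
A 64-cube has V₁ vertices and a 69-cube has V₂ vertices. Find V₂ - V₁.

V₁ = 2^64 = 18446744073709551616. V₂ = 2^69 = 590295810358705651712. V₂ - V₁ = 571849066284996100096.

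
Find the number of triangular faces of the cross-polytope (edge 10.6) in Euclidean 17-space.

An n-cross-polytope has 2^(k+1)·C(n,k+1) k-faces. Here 2^3·C(17,3) = 8·680 = 5440.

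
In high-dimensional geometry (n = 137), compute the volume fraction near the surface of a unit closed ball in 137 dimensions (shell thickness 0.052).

1 - (1-0.052)^137 ≈ 0.999335 ≈ 99.93%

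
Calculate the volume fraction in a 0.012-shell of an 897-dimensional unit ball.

V(inner)/V(outer) = ((1-0.012)/1)^897 ≈ 1.981e-05, so the shell fraction is 0.99998.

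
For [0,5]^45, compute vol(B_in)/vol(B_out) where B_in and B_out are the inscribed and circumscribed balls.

V_in / V_out = (r_in/r_out)^45 = (1/√45)^45 = 45^(-45/2) ≈ 6.34919e-38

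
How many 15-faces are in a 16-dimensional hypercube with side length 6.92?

Number of 15-faces = C(16,15) · 2^(16-15) = 16 · 2 = 32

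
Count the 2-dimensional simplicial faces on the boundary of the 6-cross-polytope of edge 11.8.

An n-cross-polytope has 2^(k+1)·C(n,k+1) k-faces. Here 2^3·C(6,3) = 8·20 = 160.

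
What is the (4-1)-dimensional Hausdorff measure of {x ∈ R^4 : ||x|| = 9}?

S = n·V_n(r)/r = 4·V_4(9)/9 (volume-to-surface relation), giving 1458·π^2 ≈ 14389.9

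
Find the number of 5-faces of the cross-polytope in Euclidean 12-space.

f_5(12-orthoplex) = 2^6 · (12 choose 6) = 59136.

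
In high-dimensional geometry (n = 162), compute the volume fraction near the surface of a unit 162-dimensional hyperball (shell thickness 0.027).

1 - (1-0.027)^162 ≈ 0.988135 ≈ 98.81%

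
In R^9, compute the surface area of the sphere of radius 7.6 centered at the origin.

The surface area of an n-ball is 2π^(n/2) r^(n-1) / Γ(n/2). For n=9, r=7.6: 3.30422e+08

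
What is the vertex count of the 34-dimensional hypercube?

The 34-cube has 2^34 = 17179869184 vertices.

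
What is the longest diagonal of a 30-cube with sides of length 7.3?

The space diagonal of an n-cube of side s is s√n. Here 7.3·√30 ≈ 39.9837.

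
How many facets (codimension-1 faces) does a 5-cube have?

f_4(5-cube) = (5 choose 4) · 2^1 = 10.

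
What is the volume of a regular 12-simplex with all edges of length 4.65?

V = (4.65^12 / 12!) · √((12+1) / 2^12) ≈ 0.0120196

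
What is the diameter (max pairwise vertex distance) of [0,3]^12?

The space diagonal of an n-cube of side s is s√n. Here 3·√12 ≈ 10.3923.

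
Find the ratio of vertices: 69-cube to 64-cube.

The 69-cube has 2^69 = 590295810358705651712 vertices. The 64-cube has 2^64 = 18446744073709551616 vertices. Ratio: 590295810358705651712/18446744073709551616 = 32.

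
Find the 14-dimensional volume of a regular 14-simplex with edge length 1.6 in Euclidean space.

For a regular n-simplex with edge a, V = (a^n / n!)·√((n+1)/2^n). With a=1.6, n=14: V ≈ 2.50096e-10.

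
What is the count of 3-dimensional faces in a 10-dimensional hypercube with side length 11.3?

Choose 3 of 10 axes to span the face (C(10,3) = 120 ways), then fix each of the remaining 7 coordinates at one of its two extreme values (2^7 = 128 ways): 120·128 = 15360.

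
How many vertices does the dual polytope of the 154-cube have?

The vertices are ±e_1, ..., ±e_154, so there are 2·154 = 308.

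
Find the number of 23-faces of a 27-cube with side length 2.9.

An n-cube has C(n,k)·2^(n-k) k-faces. Here C(27,23)·2^4 = 17550·16 = 280800.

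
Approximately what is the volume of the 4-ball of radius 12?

V = 10368·π^2 ≈ 102328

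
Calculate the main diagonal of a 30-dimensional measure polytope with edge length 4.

||(4,4,...,4)|| = √(30)·4 ≈ 21.9089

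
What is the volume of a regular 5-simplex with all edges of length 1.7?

V = (1.7^5 / 5!) · √((5+1) / 2^5) ≈ 0.0512347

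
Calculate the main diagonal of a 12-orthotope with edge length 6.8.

The space diagonal of an n-cube of side s is s√n. Here 6.8·√12 ≈ 23.5559.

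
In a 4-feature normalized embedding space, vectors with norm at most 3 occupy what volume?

V_4(3) = π^(4/2) · (3)^4 / Γ(4/2 + 1) = 81·π^2/2 ≈ 399.719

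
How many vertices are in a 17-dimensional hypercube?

An n-cube has C(n,k)·2^(n-k) k-faces. Here C(17,0)·2^17 = 1·131072 = 131072.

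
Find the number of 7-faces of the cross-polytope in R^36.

f_7(36-orthoplex) = 2^8 · (36 choose 8) = 7746647040.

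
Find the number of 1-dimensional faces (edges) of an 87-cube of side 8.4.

Each of the 2^87 = 154742504910672534362390528 vertices has degree 87; total edges = 87·2^87/2 = 6731298963614255244763987968.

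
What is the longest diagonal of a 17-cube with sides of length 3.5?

d = √(3.5² + 3.5² + ... + 3.5²) [17 terms] = √(17·3.5²) = 3.5√17 ≈ 14.4309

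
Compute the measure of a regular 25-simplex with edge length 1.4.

For a regular n-simplex with edge a, V = (a^n / n!)·√((n+1)/2^n). With a=1.4, n=25: V ≈ 2.55368e-25.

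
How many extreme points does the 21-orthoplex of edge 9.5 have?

An n-cross-polytope has 2n vertices; here n = 21, giving 42.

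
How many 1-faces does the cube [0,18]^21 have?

An n-cube has n·2^(n-1) edges. With n = 21: 21·1048576 = 22020096.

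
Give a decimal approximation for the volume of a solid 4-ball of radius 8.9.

The n-ball volume is π^(n/2)·r^n/Γ(n/2+1). With n=4, r=8.9: V ≈ 30962.1.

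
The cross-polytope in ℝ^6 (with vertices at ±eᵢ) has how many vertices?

The vertices are ±e_1, ..., ±e_6, so there are 2·6 = 12.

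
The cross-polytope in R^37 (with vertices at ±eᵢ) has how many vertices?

An n-cross-polytope has 2n vertices; here n = 37, giving 74.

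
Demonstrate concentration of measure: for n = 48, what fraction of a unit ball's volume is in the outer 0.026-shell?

1 - (1-0.026)^48 ≈ 0.717623 ≈ 71.76%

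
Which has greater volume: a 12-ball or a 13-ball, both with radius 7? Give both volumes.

V_12(7.0) ≈ 1.84818e+10. V_13(7.0) ≈ 8.82299e+10. The 13-ball is larger.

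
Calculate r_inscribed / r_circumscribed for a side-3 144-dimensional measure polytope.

For an n-cube of any side s, the inradius is s/2 and the circumradius is s√n/2, so the ratio is 1/√144 ≈ 0.0833333.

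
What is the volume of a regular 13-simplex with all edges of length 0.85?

V = (0.85^13 / 13!) · √((13+1) / 2^13) ≈ 8.02666e-13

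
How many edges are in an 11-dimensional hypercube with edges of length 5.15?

Number of 1-faces = C(11,1) · 2^(11-1) = 11 · 1024 = 11264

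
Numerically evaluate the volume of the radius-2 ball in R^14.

Volume = π^{14/2}·(2)^14/Γ(8) = 1024·π^7/315 ≈ 9818.35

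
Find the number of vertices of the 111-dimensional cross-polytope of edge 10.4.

An n-cross-polytope has 2n vertices; here n = 111, giving 222.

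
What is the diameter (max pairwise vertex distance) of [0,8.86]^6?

||(8.86,8.86,...,8.86)|| = √(6)·8.86 ≈ 21.7025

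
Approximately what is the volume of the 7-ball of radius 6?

The n-ball volume is π^(n/2)·r^n/Γ(n/2+1). With n=7, r=6: V = 1492992·π^3/35 ≈ 1.32263e+06.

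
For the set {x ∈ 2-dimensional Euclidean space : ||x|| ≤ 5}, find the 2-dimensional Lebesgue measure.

Volume = π^{2/2}·(5)^2/Γ(2) = 25·π ≈ 78.5398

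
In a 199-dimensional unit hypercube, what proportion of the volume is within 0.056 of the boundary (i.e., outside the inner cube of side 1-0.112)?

Shell fraction = 1 - (1-0.112)^199 ≈ 1 - 5.422e-11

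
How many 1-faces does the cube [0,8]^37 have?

An n-cube has n·2^(n-1) edges. With n = 37: 37·68719476736 = 2542620639232.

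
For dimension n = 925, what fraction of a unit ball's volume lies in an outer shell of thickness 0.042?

1 - (1-0.042)^925 ≈ 1 - 5.796e-18 ≈ 100.000000%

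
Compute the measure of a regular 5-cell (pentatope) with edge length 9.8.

Volume = 9.8^4 · √(5/2^4) / 4! ≈ 214.841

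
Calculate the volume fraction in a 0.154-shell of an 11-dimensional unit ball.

Shell fraction = 1 - (1-0.154)^11 ≈ 0.841118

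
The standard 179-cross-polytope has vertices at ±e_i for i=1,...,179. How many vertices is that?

An n-cross-polytope has 2n vertices; here n = 179, giving 358.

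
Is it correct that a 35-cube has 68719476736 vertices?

False. The 35-cube has 2^35 = 34359738368 vertices.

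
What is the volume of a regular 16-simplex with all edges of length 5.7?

Volume = 5.7^16 · √(17/2^16) / 16! ≈ 0.00095579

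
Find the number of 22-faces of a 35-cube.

f_22(35-cube) = (35 choose 22) · 2^13 = 12094159257600.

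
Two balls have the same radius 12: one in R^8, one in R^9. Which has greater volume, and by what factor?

V_8(12) ≈ 1.74517e+09, V_9(12) ≈ 1.70196e+10. The 9-ball is larger by a factor of 9.752.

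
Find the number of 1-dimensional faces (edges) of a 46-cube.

Each of the 2^46 = 70368744177664 vertices has degree 46; total edges = 46·2^46/2 = 1618481116086272.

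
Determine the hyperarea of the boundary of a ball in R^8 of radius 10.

S_8(10) = 2·π^(8/2)·(10)^7 / Γ(8/2) = 10000000·π^4/3 ≈ 3.24697e+08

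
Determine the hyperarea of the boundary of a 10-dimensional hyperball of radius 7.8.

S_10(7.8) = 2·π^(10/2)·(7.8)^9 / Γ(10/2) ≈ 2.72533e+09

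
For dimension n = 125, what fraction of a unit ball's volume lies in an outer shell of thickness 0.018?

1 - (1-0.018)^125 ≈ 0.896739 ≈ 89.67%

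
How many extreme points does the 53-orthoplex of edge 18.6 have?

An n-cross-polytope has 2n vertices; here n = 53, giving 106.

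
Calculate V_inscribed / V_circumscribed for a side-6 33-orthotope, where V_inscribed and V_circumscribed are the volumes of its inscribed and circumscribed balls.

V_in/V_out = n^(-n/2) = 33^(-33/2) ≈ 8.80076e-26.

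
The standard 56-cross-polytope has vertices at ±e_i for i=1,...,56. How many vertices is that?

An n-cross-polytope has 2n vertices; here n = 56, giving 112.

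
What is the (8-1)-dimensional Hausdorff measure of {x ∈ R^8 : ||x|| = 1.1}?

The surface area of an n-ball is 2π^(n/2) r^(n-1) / Γ(n/2). For n=8, r=1.1: 63.2743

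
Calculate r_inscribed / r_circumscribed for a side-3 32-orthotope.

r_in / r_out = (3/2) / (3√32/2) = 1/√32 ≈ 0.176777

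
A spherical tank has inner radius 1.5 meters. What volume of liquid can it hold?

The n-ball volume is π^(n/2)·r^n/Γ(n/2+1). With n=3, r=1.5: V = 9·π/2 ≈ 14.1372.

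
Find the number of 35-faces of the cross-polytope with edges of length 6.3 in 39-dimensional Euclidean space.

Number of 35-faces = 2^(35+1) · C(39,35+1) = 68719476736 · 9139 = 628027297890304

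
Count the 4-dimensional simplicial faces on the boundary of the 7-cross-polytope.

Each 4-face is the convex hull of 5 vertices, one chosen as ±e_i from each of 5 distinct axes: 2^5·C(7,5) = 672.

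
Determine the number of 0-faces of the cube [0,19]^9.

Choose 0 of 9 axes to span the face (C(9,0) = 1 way), then fix each of the remaining 9 coordinates at one of its two extreme values (2^9 = 512 ways): 1·512 = 512.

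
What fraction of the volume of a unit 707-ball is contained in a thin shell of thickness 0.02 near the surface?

Shell fraction = 1 - (1-0.02)^707 ≈ 0.9999993736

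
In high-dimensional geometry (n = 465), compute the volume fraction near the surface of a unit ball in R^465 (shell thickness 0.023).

1 - (1-0.023)^465 ≈ 0.99998 ≈ 99.998000%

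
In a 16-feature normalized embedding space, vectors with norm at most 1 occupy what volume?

Volume = π^{16/2}·(1)^16/Γ(9) = π^8/40320 ≈ 0.235331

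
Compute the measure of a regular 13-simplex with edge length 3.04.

For a regular n-simplex with edge a, V = (a^n / n!)·√((n+1)/2^n). With a=3.04, n=13: V ≈ 1.25732e-05.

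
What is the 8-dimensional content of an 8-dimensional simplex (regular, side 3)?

For a regular n-simplex with edge a, V = (a^n / n!)·√((n+1)/2^n). With a=3, n=8: V ≈ 0.0305106.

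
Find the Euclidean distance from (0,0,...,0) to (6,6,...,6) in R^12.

Diagonal = √12 · 6 ≈ 20.7846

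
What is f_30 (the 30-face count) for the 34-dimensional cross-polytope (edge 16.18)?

An n-cross-polytope has 2^(k+1)·C(n,k+1) k-faces. Here 2^31·C(34,31) = 2147483648·5984 = 12850542149632.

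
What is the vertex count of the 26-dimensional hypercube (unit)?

Number of vertices = 2^26 = 67108864.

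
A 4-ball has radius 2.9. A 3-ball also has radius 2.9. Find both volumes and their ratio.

V_4(2.9) ≈ 349.029. V_3(2.9) ≈ 102.16. Ratio V_4/V_3 ≈ 3.416.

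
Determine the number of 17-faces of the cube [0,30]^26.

Number of 17-faces = C(26,17) · 2^(26-17) = 3124550 · 512 = 1599769600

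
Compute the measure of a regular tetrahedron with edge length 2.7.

Volume = (√2/12) · 2.7³ = 2.31966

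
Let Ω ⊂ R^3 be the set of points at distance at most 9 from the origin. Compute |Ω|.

The n-ball volume is π^(n/2)·r^n/Γ(n/2+1). With n=3, r=9: V = 972·π ≈ 3053.63.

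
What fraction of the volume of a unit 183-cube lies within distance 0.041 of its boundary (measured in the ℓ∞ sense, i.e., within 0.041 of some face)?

The inner cube has side 1-2·0.041 = 0.918 and volume (0.918)^183 ≈ 1.586e-07, so the shell holds 0.9999998414 of the volume.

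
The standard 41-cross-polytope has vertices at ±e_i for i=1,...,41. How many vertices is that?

The 41-dimensional cross-polytope has 2n = 2·41 = 82 vertices.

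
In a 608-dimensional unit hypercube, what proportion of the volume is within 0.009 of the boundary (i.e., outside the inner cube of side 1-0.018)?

Shell fraction = 1 - (1-0.018)^608 ≈ 0.999984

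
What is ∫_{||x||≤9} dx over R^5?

The n-ball volume is π^(n/2)·r^n/Γ(n/2+1). With n=5, r=9: V = 157464·π^2/5 ≈ 310821.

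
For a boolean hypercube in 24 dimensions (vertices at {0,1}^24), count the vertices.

An n-cube has 2^n vertices; for n = 24 that is 2^24 = 16777216.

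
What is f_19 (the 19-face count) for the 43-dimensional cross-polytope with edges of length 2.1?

Number of 19-faces = 2^(19+1) · C(43,19+1) = 1048576 · 960566918220 = 1007227416839454720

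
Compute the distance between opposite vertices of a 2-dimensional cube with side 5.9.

Diagonal = √2 · 5.9 ≈ 8.34386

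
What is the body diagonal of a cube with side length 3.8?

The space diagonal of an n-cube of side s is s√n. Here 3.8·√3 ≈ 6.58179.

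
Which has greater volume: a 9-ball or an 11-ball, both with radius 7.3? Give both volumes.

V_9(7.3) ≈ 1.94188e+08. V_11(7.3) ≈ 5.91094e+09. The 11-ball is larger.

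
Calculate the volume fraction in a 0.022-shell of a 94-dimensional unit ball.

V(inner)/V(outer) = ((1-0.022)/1)^94 ≈ 0.1236, so the shell fraction is 0.876447.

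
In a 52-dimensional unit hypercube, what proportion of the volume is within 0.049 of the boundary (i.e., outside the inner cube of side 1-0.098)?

1 - (1 - 2·0.049)^52 = 1 - 0.902^52 ≈ 0.995315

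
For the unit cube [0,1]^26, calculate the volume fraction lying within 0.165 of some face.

The inner cube has side 1-2·0.165 = 0.67 and volume (0.67)^26 ≈ 3.006e-05, so the shell holds 0.99997 of the volume.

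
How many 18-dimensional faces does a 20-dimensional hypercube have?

Choose 18 of 20 axes to span the face (C(20,18) = 190 ways), then fix each of the remaining 2 coordinates at one of its two extreme values (2^2 = 4 ways): 190·4 = 760.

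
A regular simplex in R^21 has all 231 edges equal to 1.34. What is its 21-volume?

For a regular n-simplex with edge a, V = (a^n / n!)·√((n+1)/2^n). With a=1.34, n=21: V ≈ 2.95974e-20.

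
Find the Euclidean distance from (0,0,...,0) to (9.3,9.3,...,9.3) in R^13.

Diagonal = √13 · 9.3 ≈ 33.5316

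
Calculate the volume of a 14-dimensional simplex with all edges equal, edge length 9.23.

Volume = 9.23^14 · √(15/2^14) / 14! ≈ 11.3045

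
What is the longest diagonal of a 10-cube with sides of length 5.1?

d = √(5.1² + 5.1² + ... + 5.1²) [10 terms] = √(10·5.1²) = 5.1√10 ≈ 16.1276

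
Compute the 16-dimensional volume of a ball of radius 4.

Volume = π^{16/2}·(4)^16/Γ(9) = 33554432·π^8/315 ≈ 1.01074e+09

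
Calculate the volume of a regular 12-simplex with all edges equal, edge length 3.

Volume = 3^12 · √(13/2^12) / 12! ≈ 6.25043e-05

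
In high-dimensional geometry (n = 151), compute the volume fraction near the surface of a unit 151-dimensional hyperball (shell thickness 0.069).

1 - (1-0.069)^151 ≈ 0.99998 ≈ 99.997952%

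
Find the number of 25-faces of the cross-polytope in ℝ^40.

Each 25-face is the convex hull of 26 vertices, one chosen as ±e_i from each of 26 distinct axes: 2^26·C(40,26) = 1557390698490101760.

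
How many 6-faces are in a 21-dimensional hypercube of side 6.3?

f_6(21-cube) = (21 choose 6) · 2^15 = 1778122752.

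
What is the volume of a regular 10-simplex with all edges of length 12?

Volume = 12^10 · √(11/2^10) / 10! ≈ 1768.46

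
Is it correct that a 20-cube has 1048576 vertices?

True. The 20-cube has 2^20 = 1048576 vertices.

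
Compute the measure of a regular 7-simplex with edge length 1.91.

Volume = 1.91^7 · √(8/2^7) / 7! ≈ 0.00459984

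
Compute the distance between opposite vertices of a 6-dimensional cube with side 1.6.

||(1.6,1.6,...,1.6)|| = √(6)·1.6 ≈ 3.91918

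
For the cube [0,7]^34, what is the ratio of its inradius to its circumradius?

For an n-cube of any side s, the inradius is s/2 and the circumradius is s√n/2, so the ratio is 1/√34 ≈ 0.171499.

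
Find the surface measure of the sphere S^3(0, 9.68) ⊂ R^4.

The surface area of an n-ball is 2π^(n/2) r^(n-1) / Γ(n/2). For n=4, r=9.68: 17904.2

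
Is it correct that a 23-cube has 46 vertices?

False. The 23-cube has 2^23 = 8388608 vertices.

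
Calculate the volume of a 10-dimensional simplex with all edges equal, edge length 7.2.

For a regular n-simplex with edge a, V = (a^n / n!)·√((n+1)/2^n). With a=7.2, n=10: V ≈ 10.6932.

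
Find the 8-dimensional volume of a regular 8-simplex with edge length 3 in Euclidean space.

V = (3^8 / 8!) · √((8+1) / 2^8) ≈ 0.0305106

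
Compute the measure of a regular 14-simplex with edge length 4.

V = (4^14 / 14!) · √((14+1) / 2^14) ≈ 9.31681e-05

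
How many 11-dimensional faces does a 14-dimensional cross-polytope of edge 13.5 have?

Number of 11-faces = 2^(11+1) · C(14,11+1) = 4096 · 91 = 372736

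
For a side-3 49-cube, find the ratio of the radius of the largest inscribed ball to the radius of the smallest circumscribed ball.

r_in / r_out = (3/2) / (3√49/2) = 1/√49 ≈ 0.142857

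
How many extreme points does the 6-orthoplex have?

The 6-dimensional cross-polytope has 2n = 2·6 = 12 vertices.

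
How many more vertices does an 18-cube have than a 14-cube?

The 18-cube has 2^18 = 262144 vertices. The 14-cube has 2^14 = 16384 vertices. Difference: 262144 - 16384 = 245760.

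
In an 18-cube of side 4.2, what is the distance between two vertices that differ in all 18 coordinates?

d = √(4.2² + 4.2² + ... + 4.2²) [18 terms] = √(18·4.2²) = 4.2√18 ≈ 17.8191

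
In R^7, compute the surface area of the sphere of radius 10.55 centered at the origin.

|∂B_7(10.55)| ≈ 4.5603e+07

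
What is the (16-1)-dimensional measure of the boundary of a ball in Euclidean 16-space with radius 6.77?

|∂B_16(6.77)| ≈ 1.083e+13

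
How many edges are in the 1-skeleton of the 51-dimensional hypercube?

The 51-cube has n·2^(n-1) = 51·2^50 = 51·1125899906842624 = 57420895248973824 edges.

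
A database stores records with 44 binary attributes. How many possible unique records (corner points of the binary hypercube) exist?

An n-cube has 2^n vertices; for n = 44 that is 2^44 = 17592186044416.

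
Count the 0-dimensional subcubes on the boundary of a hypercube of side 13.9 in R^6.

An n-cube has C(n,k)·2^(n-k) k-faces. Here C(6,0)·2^6 = 1·64 = 64.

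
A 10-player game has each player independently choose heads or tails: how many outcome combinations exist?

Number of vertices = 2^10 = 1024.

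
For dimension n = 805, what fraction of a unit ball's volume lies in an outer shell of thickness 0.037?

1 - (1-0.037)^805 ≈ 1 - 6.594e-14 ≈ (100 - 6.59e-12)%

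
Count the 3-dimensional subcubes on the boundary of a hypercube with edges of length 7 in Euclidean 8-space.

f_3(8-cube) = (8 choose 3) · 2^5 = 1792.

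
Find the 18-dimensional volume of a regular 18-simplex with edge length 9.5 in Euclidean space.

V_18 = √(19) · 9.5^18 / (18! · 2^(18/2)) ≈ 0.528191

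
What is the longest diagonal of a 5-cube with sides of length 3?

The space diagonal of an n-cube of side s is s√n. Here 3·√5 ≈ 6.7082.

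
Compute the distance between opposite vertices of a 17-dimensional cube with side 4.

d = √(4² + 4² + ... + 4²) [17 terms] = √(17·4²) = 4√17 ≈ 16.4924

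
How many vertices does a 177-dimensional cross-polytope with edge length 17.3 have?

An n-cross-polytope has 2n vertices; here n = 177, giving 354.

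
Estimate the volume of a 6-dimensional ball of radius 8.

The n-ball volume is π^(n/2)·r^n/Γ(n/2+1). With n=6, r=8: V = 131072·π^3/3 ≈ 1.35468e+06.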